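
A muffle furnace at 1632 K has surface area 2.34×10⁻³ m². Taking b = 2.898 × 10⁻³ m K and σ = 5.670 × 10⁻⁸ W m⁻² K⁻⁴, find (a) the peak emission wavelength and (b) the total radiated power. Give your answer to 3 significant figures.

(a) λ_max = b/T = 2.898×10⁻³/1632 = 1.776×10⁻⁶ m = 1.78 μm.
Area A = 2.34×10⁻³ m².
(b) P = σAT⁴ = 5.670×10⁻⁸×2.34×10⁻³×(1632)⁴ = 941 W.

λ_max ≈ 1.78 μm; P ≈ 941 W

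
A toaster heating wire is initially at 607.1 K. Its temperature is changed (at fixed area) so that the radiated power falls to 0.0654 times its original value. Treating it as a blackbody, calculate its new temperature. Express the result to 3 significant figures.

T₂ ≈ 307 K

P ∝ T⁴, so T₂/T₁ = (P₂/P₁)^(1/4) = (0.0654)^(1/4) = 0.505702.
T₂ = 607.1 × 0.505702 = 307 K.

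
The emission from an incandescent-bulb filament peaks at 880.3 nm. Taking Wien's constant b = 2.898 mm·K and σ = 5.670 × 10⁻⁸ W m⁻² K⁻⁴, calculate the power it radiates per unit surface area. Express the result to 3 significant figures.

Wien's law: T = b/λ_max = 2.898×10⁻³/8.803×10⁻⁷ = 3292.06 K.
Then I = σT⁴ = 5.670×10⁻⁸×(3292.06)⁴ = 6.66×10⁶ W/m².

I ≈ 6.66×10⁶ W/m²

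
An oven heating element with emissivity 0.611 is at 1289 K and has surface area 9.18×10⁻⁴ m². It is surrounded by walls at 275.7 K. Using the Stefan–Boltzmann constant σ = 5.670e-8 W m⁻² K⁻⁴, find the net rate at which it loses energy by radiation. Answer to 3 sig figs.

Net loss ≈ 87.6 W

Area A = 9.18×10⁻⁴ m².
Net radiated power P_net = εσA(T⁴ − T₀⁴) = 0.611×5.670×10⁻⁸×9.18×10⁻⁴×(1289⁴ − 275.7⁴).
T⁴ − T₀⁴ = 2.76065×10¹² − 5.77759×10⁹ = 2.75487×10¹² K⁴, so P_net = 87.6 W.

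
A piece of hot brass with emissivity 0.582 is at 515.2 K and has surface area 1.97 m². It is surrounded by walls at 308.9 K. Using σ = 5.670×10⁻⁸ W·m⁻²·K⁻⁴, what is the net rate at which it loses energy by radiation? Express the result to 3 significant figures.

Area A = 1.97 m².
Net radiated power P_net = εσA(T⁴ − T₀⁴) = 0.582×5.670×10⁻⁸×1.97×(515.2⁴ − 308.9⁴).
T⁴ − T₀⁴ = 7.04536×10¹⁰ − 9.10483×10⁹ = 6.13488×10¹⁰ K⁴, so P_net = 3.99×10³ W.

Net loss ≈ 3.99×10³ W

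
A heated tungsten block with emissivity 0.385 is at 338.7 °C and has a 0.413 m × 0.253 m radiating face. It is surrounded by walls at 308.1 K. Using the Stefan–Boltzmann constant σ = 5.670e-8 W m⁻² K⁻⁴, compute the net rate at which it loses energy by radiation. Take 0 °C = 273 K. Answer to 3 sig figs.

T = 338.7 °C + 273 = 611.7 K.
Area A = 0.413 × 0.253 = 0.104489 m².
Net radiated power P_net = εσA(T⁴ − T₀⁴) = 0.385×5.670×10⁻⁸×0.104489×(611.7⁴ − 308.1⁴).
T⁴ − T₀⁴ = 1.40008×10¹¹ − 9.01087×10⁹ = 1.30997×10¹¹ K⁴, so P_net = 299 W.

Net loss ≈ 299 W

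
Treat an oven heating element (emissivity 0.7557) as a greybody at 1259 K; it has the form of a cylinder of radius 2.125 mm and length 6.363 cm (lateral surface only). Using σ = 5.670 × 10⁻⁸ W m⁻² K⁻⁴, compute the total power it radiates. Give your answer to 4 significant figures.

P ≈ 91.46 W

Lateral area A = 2πrL = 2π×2.125×10⁻³×0.06363 = 8.49573×10⁻⁴ m².
P = εσAT⁴ = 0.7557 × 5.670×10⁻⁸ × 8.49573×10⁻⁴ × (1259)⁴ = 91.46 W.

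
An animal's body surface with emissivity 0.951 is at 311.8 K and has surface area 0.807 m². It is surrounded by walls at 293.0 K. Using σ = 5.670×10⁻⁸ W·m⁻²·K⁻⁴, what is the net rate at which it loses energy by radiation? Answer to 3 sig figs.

Area A = 0.807 m².
Net radiated power P_net = εσA(T⁴ − T₀⁴) = 0.951×5.670×10⁻⁸×0.807×(311.8⁴ − 293.0⁴).
T⁴ − T₀⁴ = 9.45158×10⁹ − 7.37005×10⁹ = 2.08153×10⁹ K⁴, so P_net = 90.6 W.

Net loss ≈ 90.6 W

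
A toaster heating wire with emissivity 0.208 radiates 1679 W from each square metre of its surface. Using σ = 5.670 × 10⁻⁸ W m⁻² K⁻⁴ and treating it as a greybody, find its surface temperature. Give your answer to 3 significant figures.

I = εσT⁴, so T = (I/εσ)^(1/4) = (1679/(0.208×5.670×10⁻⁸))^(1/4) = 614 K.

T ≈ 614 K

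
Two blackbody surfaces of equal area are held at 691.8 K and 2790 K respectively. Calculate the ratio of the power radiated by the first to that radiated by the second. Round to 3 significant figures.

P₁/P₂ ≈ 3.78×10⁻³

With equal areas, P₁/P₂ = (T₁/T₂)⁴ = (691.8/2790)⁴ = 3.78×10⁻³.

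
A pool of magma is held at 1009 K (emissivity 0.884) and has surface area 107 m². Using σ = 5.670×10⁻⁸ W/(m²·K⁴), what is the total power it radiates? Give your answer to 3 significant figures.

Area A = 107 m².
P = εσAT⁴ = 0.884 × 5.670×10⁻⁸ × 107 × (1009)⁴ = 5.56×10⁶ W.

P ≈ 5.56×10⁶ W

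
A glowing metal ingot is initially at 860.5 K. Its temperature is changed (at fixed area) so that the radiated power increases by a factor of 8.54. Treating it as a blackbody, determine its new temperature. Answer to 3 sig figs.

P ∝ T⁴, so T₂/T₁ = (P₂/P₁)^(1/4) = (8.54)^(1/4) = 1.70948.
T₂ = 860.5 × 1.70948 = 1.47×10³ K.

T₂ ≈ 1.47×10³ K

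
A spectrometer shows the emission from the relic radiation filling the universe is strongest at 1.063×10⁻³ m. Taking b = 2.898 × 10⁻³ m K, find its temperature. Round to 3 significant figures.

Wien's law gives T = b/λ_max = (2.898×10⁻³ m·K)/(1.063×10⁻³ m) = 2.73 K.

T ≈ 2.73 K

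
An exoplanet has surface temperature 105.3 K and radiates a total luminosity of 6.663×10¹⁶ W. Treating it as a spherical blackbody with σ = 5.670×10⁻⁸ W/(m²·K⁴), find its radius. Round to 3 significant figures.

L = 4πR²σT⁴ ⇒ R = √(L/(4πσT⁴)).
σT⁴ = 6.97102 W/m², so R = √(6.663×10¹⁶/(4π×6.97102)) = 2.76×10⁷ m.

R ≈ 2.76×10⁷ m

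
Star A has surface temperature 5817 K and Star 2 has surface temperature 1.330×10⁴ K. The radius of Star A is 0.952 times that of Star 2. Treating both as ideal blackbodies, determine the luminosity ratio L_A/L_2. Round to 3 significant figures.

L_A/L_2 ≈ 0.0332

L ∝ R²T⁴, so L_A/L_2 = (R_A/R_2)²(T_A/T_2)⁴ = (0.952)² × (5817/1.330×10⁴)⁴ = 0.906304 × 0.0365923 = 0.0332.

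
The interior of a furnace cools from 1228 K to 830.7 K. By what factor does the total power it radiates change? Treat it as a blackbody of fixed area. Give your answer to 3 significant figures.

P ∝ T⁴, so P₂/P₁ = (T₂/T₁)⁴ = (830.7/1228)⁴ = (0.676466)⁴ = 0.209.

P₂/P₁ ≈ 0.209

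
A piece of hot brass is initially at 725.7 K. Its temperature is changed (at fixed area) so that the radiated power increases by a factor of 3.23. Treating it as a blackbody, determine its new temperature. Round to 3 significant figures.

P ∝ T⁴, so T₂/T₁ = (P₂/P₁)^(1/4) = (3.23)^(1/4) = 1.34060.
T₂ = 725.7 × 1.34060 = 973 K.

T₂ ≈ 973 K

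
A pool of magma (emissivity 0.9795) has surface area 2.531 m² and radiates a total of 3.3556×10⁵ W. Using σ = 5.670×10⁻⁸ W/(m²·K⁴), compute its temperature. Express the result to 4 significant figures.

Area A = 2.531 m².
P = εσAT⁴ ⇒ T = (P/(εσA))^(1/4) = (3.3556×10⁵/(0.9795×5.670×10⁻⁸×2.531))^(1/4) = 1243 K.

T ≈ 1243 K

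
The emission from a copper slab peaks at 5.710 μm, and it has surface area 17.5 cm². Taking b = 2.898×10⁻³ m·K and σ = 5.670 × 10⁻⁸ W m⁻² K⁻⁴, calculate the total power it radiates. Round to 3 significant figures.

P ≈ 6.58 W

Wien's law: T = b/λ_max = 2.898×10⁻³/5.710×10⁻⁶ = 507.531 K.
Area A = 17.5 cm² = 1.75×10⁻³ m².
Then P = σAT⁴ = 5.670×10⁻⁸×1.75×10⁻³×(507.531)⁴ = 6.58 W.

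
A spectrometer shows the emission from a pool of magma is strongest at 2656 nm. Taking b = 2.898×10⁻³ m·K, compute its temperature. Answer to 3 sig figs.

Wien's law gives T = b/λ_max = (2.898×10⁻³ m·K)/(2.656×10⁻⁶ m) = 1.09×10³ K.

T ≈ 1.09×10³ K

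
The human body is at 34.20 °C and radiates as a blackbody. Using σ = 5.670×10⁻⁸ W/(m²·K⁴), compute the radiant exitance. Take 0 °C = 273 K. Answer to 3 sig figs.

T = 34.20 °C + 273 = 307.20 K.
Stefan–Boltzmann: I = σT⁴ = 5.670×10⁻⁸ × (307.20)⁴ = 505 W/m².

I ≈ 505 W/m²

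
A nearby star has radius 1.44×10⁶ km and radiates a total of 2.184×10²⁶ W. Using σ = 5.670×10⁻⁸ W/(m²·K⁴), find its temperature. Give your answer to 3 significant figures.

Surface area A = 4πR² = 4π(1.44×10⁹ m)² = 2.60576×10¹⁹ m².
P = σAT⁴ ⇒ T = (P/(σA))^(1/4) = (2.184×10²⁶/(5.670×10⁻⁸×2.60576×10¹⁹))^(1/4) = 3.49×10³ K.

T ≈ 3.49×10³ K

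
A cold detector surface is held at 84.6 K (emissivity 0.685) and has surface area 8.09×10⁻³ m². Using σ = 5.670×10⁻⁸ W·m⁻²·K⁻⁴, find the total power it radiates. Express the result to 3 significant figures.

Area A = 8.09×10⁻³ m².
P = εσAT⁴ = 0.685 × 5.670×10⁻⁸ × 8.09×10⁻³ × (84.6)⁴ = 0.0161 W.

P ≈ 0.0161 W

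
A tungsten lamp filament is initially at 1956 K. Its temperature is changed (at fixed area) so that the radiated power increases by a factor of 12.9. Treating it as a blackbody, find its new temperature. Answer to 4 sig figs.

T₂ ≈ 3707 K

P ∝ T⁴, so T₂/T₁ = (P₂/P₁)^(1/4) = (12.9)^(1/4) = 1.89517.
T₂ = 1956 × 1.89517 = 3707 K.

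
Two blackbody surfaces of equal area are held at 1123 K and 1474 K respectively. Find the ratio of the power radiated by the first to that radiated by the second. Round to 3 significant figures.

P₁/P₂ ≈ 0.337

With equal areas, P₁/P₂ = (T₁/T₂)⁴ = (1123/1474)⁴ = 0.337.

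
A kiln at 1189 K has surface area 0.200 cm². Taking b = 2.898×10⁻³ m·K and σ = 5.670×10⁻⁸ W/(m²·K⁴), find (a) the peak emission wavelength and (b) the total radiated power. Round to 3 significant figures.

λ_max ≈ 2.44×10³ nm; P ≈ 2.27 W

(a) λ_max = b/T = 2.898×10⁻³/1189 = 2.437×10⁻⁶ m = 2.44×10³ nm.
Area A = 0.200 cm² = 2.00×10⁻⁵ m².
(b) P = σAT⁴ = 5.670×10⁻⁸×2.00×10⁻⁵×(1189)⁴ = 2.27 W.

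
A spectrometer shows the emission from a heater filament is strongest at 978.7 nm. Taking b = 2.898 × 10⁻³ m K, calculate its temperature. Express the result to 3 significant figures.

T ≈ 2.96×10³ K

Wien's law gives T = b/λ_max = (2.898×10⁻³ m·K)/(9.787×10⁻⁷ m) = 2.96×10³ K.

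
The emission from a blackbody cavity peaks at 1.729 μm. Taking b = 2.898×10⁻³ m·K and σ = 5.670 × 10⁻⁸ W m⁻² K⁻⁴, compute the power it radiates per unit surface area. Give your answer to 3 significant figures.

I ≈ 4.48×10⁵ W/m²

Wien's law: T = b/λ_max = 2.898×10⁻³/1.729×10⁻⁶ = 1676.11 K.
Then I = σT⁴ = 5.670×10⁻⁸×(1676.11)⁴ = 4.48×10⁵ W/m².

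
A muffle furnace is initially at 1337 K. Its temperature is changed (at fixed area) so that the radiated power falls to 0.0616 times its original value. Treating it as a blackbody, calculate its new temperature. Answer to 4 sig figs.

T₂ ≈ 666.1 K

P ∝ T⁴, so T₂/T₁ = (P₂/P₁)^(1/4) = (0.0616)^(1/4) = 0.498190.
T₂ = 1337 × 0.498190 = 666.1 K.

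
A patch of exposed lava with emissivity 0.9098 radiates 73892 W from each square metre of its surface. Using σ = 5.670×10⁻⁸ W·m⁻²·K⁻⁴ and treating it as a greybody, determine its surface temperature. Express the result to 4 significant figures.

T ≈ 1094 K

I = εσT⁴, so T = (I/εσ)^(1/4) = (73892/(0.9098×5.670×10⁻⁸))^(1/4) = 1094 K.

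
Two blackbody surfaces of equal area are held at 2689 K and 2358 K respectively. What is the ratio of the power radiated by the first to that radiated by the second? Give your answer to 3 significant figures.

P₁/P₂ ≈ 1.69

With equal areas, P₁/P₂ = (T₁/T₂)⁴ = (2689/2358)⁴ = 1.69.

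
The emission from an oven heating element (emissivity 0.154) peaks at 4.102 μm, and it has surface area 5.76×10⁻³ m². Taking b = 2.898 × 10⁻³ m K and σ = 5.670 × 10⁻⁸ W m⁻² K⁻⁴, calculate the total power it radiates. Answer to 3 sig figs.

P ≈ 12.5 W

Wien's law: T = b/λ_max = 2.898×10⁻³/4.102×10⁻⁶ = 706.485 K.
Area A = 5.76×10⁻³ m².
Then P = εσAT⁴ = 0.154×5.670×10⁻⁸×5.76×10⁻³×(706.485)⁴ = 12.5 W.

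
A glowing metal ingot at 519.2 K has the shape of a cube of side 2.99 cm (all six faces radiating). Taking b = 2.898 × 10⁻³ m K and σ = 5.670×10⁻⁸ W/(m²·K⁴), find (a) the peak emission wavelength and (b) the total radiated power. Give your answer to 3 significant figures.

λ_max ≈ 5.58 μm; P ≈ 22.1 W

(a) λ_max = b/T = 2.898×10⁻³/519.2 = 5.582×10⁻⁶ m = 5.58 μm.
Area A = 6s² = 6×(0.0299 m)² = 5.36406×10⁻³ m².
(b) P = σAT⁴ = 5.670×10⁻⁸×5.36406×10⁻³×(519.2)⁴ = 22.1 W.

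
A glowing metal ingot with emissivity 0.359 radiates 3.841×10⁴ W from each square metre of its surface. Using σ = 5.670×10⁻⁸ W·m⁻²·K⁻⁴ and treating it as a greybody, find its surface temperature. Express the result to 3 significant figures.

T ≈ 1.17×10³ K

I = εσT⁴, so T = (I/εσ)^(1/4) = (3.841×10⁴/(0.359×5.670×10⁻⁸))^(1/4) = 1.17×10³ K.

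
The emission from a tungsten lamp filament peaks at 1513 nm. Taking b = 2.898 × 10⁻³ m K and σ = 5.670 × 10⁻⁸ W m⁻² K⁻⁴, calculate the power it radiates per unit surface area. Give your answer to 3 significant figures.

I ≈ 7.63×10⁵ W/m²

Wien's law: T = b/λ_max = 2.898×10⁻³/1.513×10⁻⁶ = 1915.40 K.
Then I = σT⁴ = 5.670×10⁻⁸×(1915.40)⁴ = 7.63×10⁵ W/m².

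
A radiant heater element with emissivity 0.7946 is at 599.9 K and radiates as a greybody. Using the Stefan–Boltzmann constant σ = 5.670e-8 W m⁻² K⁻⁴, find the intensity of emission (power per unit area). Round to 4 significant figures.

Stefan–Boltzmann: I = εσT⁴ = 0.7946 × 5.670×10⁻⁸ × (599.9)⁴ = 5835 W/m².

I ≈ 5835 W/m²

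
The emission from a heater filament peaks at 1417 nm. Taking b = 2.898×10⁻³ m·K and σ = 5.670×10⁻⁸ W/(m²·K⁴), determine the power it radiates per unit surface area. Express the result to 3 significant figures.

I ≈ 9.92×10⁵ W/m²

Wien's law: T = b/λ_max = 2.898×10⁻³/1.417×10⁻⁶ = 2045.17 K.
Then I = σT⁴ = 5.670×10⁻⁸×(2045.17)⁴ = 9.92×10⁵ W/m².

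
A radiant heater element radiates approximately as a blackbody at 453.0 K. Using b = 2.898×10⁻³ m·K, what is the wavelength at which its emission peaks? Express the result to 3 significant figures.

Wien's displacement law: λ_max = b/T = (2.898×10⁻³ m·K)/(453.0 K) = 6.397×10⁻⁶ m.
That is 6.40 μm, in the infrared range.

λ_max ≈ 6.40 μm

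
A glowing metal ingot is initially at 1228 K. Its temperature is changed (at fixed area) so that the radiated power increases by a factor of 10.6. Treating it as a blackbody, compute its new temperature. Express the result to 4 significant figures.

P ∝ T⁴, so T₂/T₁ = (P₂/P₁)^(1/4) = (10.6)^(1/4) = 1.80437.
T₂ = 1228 × 1.80437 = 2216 K.

T₂ ≈ 2216 K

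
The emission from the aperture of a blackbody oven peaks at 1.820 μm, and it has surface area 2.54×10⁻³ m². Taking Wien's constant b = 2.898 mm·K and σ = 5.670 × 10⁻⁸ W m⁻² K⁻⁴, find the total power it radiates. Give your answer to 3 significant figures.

P ≈ 926 W

Wien's law: T = b/λ_max = 2.898×10⁻³/1.820×10⁻⁶ = 1592.31 K.
Area A = 2.54×10⁻³ m².
Then P = σAT⁴ = 5.670×10⁻⁸×2.54×10⁻³×(1592.31)⁴ = 926 W.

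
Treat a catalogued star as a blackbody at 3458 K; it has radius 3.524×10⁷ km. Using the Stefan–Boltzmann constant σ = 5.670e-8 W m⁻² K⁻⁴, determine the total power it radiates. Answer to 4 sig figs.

P ≈ 1.265×10²⁹ W

Surface area A = 4πR² = 4π(3.524×10¹⁰ m)² = 1.56056×10²² m².
P = σAT⁴ = 5.670×10⁻⁸ × 1.56056×10²² × (3458)⁴ = 1.265×10²⁹ W.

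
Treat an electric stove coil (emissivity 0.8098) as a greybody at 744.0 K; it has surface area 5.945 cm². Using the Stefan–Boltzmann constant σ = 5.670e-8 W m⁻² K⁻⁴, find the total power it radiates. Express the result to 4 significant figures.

Area A = 5.945 cm² = 5.945×10⁻⁴ m².
P = εσAT⁴ = 0.8098 × 5.670×10⁻⁸ × 5.945×10⁻⁴ × (744.0)⁴ = 8.364 W.

P ≈ 8.364 W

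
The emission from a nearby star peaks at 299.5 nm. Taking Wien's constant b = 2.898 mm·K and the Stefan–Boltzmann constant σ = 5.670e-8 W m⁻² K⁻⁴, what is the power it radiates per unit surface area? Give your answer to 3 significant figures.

I ≈ 4.97×10⁸ W/m²

Wien's law: T = b/λ_max = 2.898×10⁻³/2.995×10⁻⁷ = 9676.13 K.
Then I = σT⁴ = 5.670×10⁻⁸×(9676.13)⁴ = 4.97×10⁸ W/m².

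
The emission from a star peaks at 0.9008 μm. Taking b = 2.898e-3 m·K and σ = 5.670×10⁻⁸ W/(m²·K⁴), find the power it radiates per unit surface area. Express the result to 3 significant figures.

Wien's law: T = b/λ_max = 2.898×10⁻³/9.008×10⁻⁷ = 3217.14 K.
Then I = σT⁴ = 5.670×10⁻⁸×(3217.14)⁴ = 6.07×10⁶ W/m².

I ≈ 6.07×10⁶ W/m²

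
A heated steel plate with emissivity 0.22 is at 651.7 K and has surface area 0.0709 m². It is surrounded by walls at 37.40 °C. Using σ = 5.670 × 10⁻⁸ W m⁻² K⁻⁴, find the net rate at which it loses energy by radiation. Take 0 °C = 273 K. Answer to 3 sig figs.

Net loss ≈ 151 W

Surroundings: T = 37.40 °C + 273 = 310.40 K.
Area A = 0.0709 m².
Net radiated power P_net = εσA(T⁴ − T₀⁴) = 0.22×5.670×10⁻⁸×0.0709×(651.7⁴ − 310.40⁴).
T⁴ − T₀⁴ = 1.80381×10¹¹ − 9.28297×10⁹ = 1.71098×10¹¹ K⁴, so P_net = 151 W.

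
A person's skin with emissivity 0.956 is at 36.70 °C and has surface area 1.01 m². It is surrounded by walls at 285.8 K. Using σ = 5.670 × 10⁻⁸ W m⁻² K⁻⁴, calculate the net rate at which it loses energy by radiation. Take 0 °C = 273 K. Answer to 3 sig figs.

Net loss ≈ 138 W

T = 36.70 °C + 273 = 309.70 K.
Area A = 1.01 m².
Net radiated power P_net = εσA(T⁴ − T₀⁴) = 0.956×5.670×10⁻⁸×1.01×(309.70⁴ − 285.8⁴).
T⁴ − T₀⁴ = 9.19951×10⁹ − 6.67189×10⁹ = 2.52762×10⁹ K⁴, so P_net = 138 W.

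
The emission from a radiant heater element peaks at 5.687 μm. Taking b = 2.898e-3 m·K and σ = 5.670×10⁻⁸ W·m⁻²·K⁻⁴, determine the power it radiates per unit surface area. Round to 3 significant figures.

I ≈ 3.82×10³ W/m²

Wien's law: T = b/λ_max = 2.898×10⁻³/5.687×10⁻⁶ = 509.583 K.
Then I = σT⁴ = 5.670×10⁻⁸×(509.583)⁴ = 3.82×10³ W/m².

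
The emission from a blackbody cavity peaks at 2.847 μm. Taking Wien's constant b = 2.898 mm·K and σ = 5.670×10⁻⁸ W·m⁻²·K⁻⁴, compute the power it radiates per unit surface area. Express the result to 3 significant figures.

Wien's law: T = b/λ_max = 2.898×10⁻³/2.847×10⁻⁶ = 1017.91 K.
Then I = σT⁴ = 5.670×10⁻⁸×(1017.91)⁴ = 6.09×10⁴ W/m².

I ≈ 6.09×10⁴ W/m²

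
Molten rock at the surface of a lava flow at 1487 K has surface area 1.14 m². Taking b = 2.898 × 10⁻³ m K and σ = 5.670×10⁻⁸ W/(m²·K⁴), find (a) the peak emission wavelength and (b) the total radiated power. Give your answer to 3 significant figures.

λ_max ≈ 1.95×10³ nm; P ≈ 3.16×10⁵ W

(a) λ_max = b/T = 2.898×10⁻³/1487 = 1.949×10⁻⁶ m = 1.95×10³ nm.
Area A = 1.14 m².
(b) P = σAT⁴ = 5.670×10⁻⁸×1.14×(1487)⁴ = 3.16×10⁵ W.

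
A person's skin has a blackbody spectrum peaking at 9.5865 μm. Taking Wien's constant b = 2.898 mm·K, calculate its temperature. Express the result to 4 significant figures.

T ≈ 302.3 K

Wien's law gives T = b/λ_max = (2.898×10⁻³ m·K)/(9.5865×10⁻⁶ m) = 302.3 K.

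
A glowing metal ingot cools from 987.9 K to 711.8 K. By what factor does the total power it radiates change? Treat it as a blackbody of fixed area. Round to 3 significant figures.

P ∝ T⁴, so P₂/P₁ = (T₂/T₁)⁴ = (711.8/987.9)⁴ = (0.720518)⁴ = 0.270.

P₂/P₁ ≈ 0.270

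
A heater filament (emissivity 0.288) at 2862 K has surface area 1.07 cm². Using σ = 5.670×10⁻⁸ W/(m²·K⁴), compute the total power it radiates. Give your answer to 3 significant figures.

Area A = 1.07 cm² = 1.07×10⁻⁴ m².
P = εσAT⁴ = 0.288 × 5.670×10⁻⁸ × 1.07×10⁻⁴ × (2862)⁴ = 117 W.

P ≈ 117 W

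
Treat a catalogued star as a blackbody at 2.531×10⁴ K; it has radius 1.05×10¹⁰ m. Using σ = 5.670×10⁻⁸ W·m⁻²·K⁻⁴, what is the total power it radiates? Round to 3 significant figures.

P ≈ 3.22×10³¹ W

Surface area A = 4πR² = 4π(1.05×10¹⁰ m)² = 1.38544×10²¹ m².
P = σAT⁴ = 5.670×10⁻⁸ × 1.38544×10²¹ × (2.531×10⁴)⁴ = 3.22×10³¹ W.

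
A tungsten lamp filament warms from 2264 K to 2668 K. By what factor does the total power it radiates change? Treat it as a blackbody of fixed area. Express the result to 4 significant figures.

P₂/P₁ ≈ 1.929

P ∝ T⁴, so P₂/P₁ = (T₂/T₁)⁴ = (2668/2264)⁴ = (1.17845)⁴ = 1.929.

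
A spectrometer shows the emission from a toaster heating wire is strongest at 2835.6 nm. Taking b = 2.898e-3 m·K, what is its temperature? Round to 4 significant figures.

T ≈ 1022 K

Wien's law gives T = b/λ_max = (2.898×10⁻³ m·K)/(2.8356×10⁻⁶ m) = 1022 K.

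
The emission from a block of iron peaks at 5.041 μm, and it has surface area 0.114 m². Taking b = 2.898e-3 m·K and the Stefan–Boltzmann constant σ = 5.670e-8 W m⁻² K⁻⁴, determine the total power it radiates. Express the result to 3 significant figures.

Wien's law: T = b/λ_max = 2.898×10⁻³/5.041×10⁻⁶ = 574.886 K.
Area A = 0.114 m².
Then P = σAT⁴ = 5.670×10⁻⁸×0.114×(574.886)⁴ = 706 W.

P ≈ 706 W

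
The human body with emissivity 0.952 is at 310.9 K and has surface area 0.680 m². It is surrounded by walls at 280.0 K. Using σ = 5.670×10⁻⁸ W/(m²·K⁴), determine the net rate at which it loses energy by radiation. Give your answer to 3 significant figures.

Net loss ≈ 117 W

Area A = 0.680 m².
Net radiated power P_net = εσA(T⁴ − T₀⁴) = 0.952×5.670×10⁻⁸×0.680×(310.9⁴ − 280.0⁴).
T⁴ − T₀⁴ = 9.34293×10⁹ − 6.14656×10⁹ = 3.19637×10⁹ K⁴, so P_net = 117 W.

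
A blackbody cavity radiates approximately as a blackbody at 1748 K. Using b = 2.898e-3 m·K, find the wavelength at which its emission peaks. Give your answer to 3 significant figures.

Wien's displacement law: λ_max = b/T = (2.898×10⁻³ m·K)/(1748 K) = 1.658×10⁻⁶ m.
That is 1.66 μm, in the infrared range.

λ_max ≈ 1.66 μm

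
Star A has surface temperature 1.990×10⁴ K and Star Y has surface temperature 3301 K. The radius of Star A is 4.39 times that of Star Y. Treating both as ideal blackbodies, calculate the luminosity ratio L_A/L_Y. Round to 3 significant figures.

L ∝ R²T⁴, so L_A/L_Y = (R_A/R_Y)²(T_A/T_Y)⁴ = (4.39)² × (1.990×10⁴/3301)⁴ = 19.2721 × 1320.78 = 2.55×10⁴.

L_A/L_Y ≈ 2.55×10⁴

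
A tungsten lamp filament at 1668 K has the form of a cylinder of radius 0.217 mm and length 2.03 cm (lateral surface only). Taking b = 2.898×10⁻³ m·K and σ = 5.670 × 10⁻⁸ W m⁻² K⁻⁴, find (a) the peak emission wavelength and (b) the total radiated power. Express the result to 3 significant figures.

(a) λ_max = b/T = 2.898×10⁻³/1668 = 1.737×10⁻⁶ m = 1.74×10³ nm.
Lateral area A = 2πrL = 2π×2.17×10⁻⁴×0.0203 = 2.76781×10⁻⁵ m².
(b) P = σAT⁴ = 5.670×10⁻⁸×2.76781×10⁻⁵×(1668)⁴ = 12.1 W.

λ_max ≈ 1.74×10³ nm; P ≈ 12.1 W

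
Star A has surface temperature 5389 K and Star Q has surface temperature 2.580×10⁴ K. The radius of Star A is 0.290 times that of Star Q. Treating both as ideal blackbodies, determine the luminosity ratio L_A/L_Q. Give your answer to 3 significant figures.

L_A/L_Q ≈ 1.60×10⁻⁴

L ∝ R²T⁴, so L_A/L_Q = (R_A/R_Q)²(T_A/T_Q)⁴ = (0.290)² × (5389/2.580×10⁴)⁴ = 0.0841 × 1.90350×10⁻³ = 1.60×10⁻⁴.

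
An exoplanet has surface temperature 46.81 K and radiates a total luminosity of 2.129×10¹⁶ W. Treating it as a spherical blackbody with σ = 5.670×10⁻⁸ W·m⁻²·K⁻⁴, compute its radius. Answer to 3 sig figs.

L = 4πR²σT⁴ ⇒ R = √(L/(4πσT⁴)).
σT⁴ = 0.272231 W/m², so R = √(2.129×10¹⁶/(4π×0.272231)) = 7.89×10⁷ m.

R ≈ 7.89×10⁷ m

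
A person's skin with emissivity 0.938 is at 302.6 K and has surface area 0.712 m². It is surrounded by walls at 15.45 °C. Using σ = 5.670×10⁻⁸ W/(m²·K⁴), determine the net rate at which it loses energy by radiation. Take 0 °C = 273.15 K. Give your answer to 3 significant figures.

Surroundings: T = 15.45 °C + 273.15 = 288.60 K.
Area A = 0.712 m².
Net radiated power P_net = εσA(T⁴ − T₀⁴) = 0.938×5.670×10⁻⁸×0.712×(302.6⁴ − 288.60⁴).
T⁴ − T₀⁴ = 8.38447×10⁹ − 6.93722×10⁹ = 1.44725×10⁹ K⁴, so P_net = 54.8 W.

Net loss ≈ 54.8 W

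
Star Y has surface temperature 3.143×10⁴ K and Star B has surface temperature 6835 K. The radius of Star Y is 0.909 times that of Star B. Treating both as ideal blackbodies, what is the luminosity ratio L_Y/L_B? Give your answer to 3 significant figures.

L ∝ R²T⁴, so L_Y/L_B = (R_Y/R_B)²(T_Y/T_B)⁴ = (0.909)² × (3.143×10⁴/6835)⁴ = 0.826281 × 447.119 = 369.

L_Y/L_B ≈ 369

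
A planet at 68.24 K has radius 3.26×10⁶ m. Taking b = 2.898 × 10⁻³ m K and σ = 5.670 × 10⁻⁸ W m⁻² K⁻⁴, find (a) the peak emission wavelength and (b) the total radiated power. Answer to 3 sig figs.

λ_max ≈ 42.5 μm; P ≈ 1.64×10¹⁴ W

(a) λ_max = b/T = 2.898×10⁻³/68.24 = 4.247×10⁻⁵ m = 42.5 μm.
Surface area A = 4πR² = 4π(3.26×10⁶ m)² = 1.33550×10¹⁴ m².
(b) P = σAT⁴ = 5.670×10⁻⁸×1.33550×10¹⁴×(68.24)⁴ = 1.64×10¹⁴ W.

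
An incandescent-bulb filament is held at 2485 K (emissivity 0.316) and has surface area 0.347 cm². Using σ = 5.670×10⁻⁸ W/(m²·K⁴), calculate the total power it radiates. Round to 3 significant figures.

P ≈ 23.7 W

Area A = 0.347 cm² = 3.47×10⁻⁵ m².
P = εσAT⁴ = 0.316 × 5.670×10⁻⁸ × 3.47×10⁻⁵ × (2485)⁴ = 23.7 W.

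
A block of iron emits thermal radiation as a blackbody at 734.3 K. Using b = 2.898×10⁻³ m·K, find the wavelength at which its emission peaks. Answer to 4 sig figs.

Wien's displacement law: λ_max = b/T = (2.898×10⁻³ m·K)/(734.3 K) = 3.9466×10⁻⁶ m.
That is 3.947 μm, in the infrared range.

λ_max ≈ 3.947 μm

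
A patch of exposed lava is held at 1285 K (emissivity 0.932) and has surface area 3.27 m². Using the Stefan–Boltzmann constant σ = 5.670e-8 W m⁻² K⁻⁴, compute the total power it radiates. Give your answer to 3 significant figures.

Area A = 3.27 m².
P = εσAT⁴ = 0.932 × 5.670×10⁻⁸ × 3.27 × (1285)⁴ = 4.71×10⁵ W.

P ≈ 4.71×10⁵ W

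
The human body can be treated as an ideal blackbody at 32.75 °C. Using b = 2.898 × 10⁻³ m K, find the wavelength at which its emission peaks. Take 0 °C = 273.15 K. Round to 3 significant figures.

T = 32.75 °C + 273.15 = 305.90 K.
Wien's displacement law: λ_max = b/T = (2.898×10⁻³ m·K)/(305.90 K) = 9.474×10⁻⁶ m.
That is 9.47 μm, in the infrared range.

λ_max ≈ 9.47 μm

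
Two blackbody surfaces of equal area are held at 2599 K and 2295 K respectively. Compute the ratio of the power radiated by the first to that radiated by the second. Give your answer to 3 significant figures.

P₁/P₂ ≈ 1.64

With equal areas, P₁/P₂ = (T₁/T₂)⁴ = (2599/2295)⁴ = 1.64.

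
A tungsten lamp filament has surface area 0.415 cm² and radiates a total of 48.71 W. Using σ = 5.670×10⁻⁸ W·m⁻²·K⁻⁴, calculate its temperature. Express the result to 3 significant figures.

T ≈ 2.13×10³ K

Area A = 0.415 cm² = 4.15×10⁻⁵ m².
P = σAT⁴ ⇒ T = (P/(σA))^(1/4) = (48.71/(5.670×10⁻⁸×4.15×10⁻⁵))^(1/4) = 2.13×10³ K.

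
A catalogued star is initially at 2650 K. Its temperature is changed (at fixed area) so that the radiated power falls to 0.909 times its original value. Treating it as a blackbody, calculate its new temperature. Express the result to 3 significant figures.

P ∝ T⁴, so T₂/T₁ = (P₂/P₁)^(1/4) = (0.909)^(1/4) = 0.976430.
T₂ = 2650 × 0.976430 = 2.59×10³ K.

T₂ ≈ 2.59×10³ K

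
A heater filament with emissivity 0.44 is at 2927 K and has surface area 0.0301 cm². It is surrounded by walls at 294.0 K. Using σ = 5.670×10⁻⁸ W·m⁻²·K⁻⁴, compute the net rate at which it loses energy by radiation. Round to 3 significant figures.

Net loss ≈ 5.51 W

Area A = 0.0301 cm² = 3.01×10⁻⁶ m².
Net radiated power P_net = εσA(T⁴ − T₀⁴) = 0.44×5.670×10⁻⁸×3.01×10⁻⁶×(2927⁴ − 294.0⁴).
T⁴ − T₀⁴ = 7.33991×10¹³ − 7.47118×10⁹ = 7.33916×10¹³ K⁴, so P_net = 5.51 W.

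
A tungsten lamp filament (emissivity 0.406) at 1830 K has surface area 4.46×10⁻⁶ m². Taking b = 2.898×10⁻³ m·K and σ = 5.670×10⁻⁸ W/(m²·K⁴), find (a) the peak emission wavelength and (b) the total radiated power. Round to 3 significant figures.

(a) λ_max = b/T = 2.898×10⁻³/1830 = 1.584×10⁻⁶ m = 1.58 μm.
Area A = 4.46×10⁻⁶ m².
(b) P = εσAT⁴ = 0.406×5.670×10⁻⁸×4.46×10⁻⁶×(1830)⁴ = 1.15 W.

λ_max ≈ 1.58 μm; P ≈ 1.15 W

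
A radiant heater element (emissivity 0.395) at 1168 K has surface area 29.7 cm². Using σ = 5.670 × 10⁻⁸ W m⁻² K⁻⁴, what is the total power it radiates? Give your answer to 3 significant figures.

Area A = 29.7 cm² = 2.97×10⁻³ m².
P = εσAT⁴ = 0.395 × 5.670×10⁻⁸ × 2.97×10⁻³ × (1168)⁴ = 124 W.

P ≈ 124 W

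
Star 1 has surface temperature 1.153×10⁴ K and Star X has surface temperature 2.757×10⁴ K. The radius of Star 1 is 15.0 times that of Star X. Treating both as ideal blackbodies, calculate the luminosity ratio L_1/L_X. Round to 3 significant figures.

L_1/L_X ≈ 6.88

L ∝ R²T⁴, so L_1/L_X = (R_1/R_X)²(T_1/T_X)⁴ = (15.0)² × (1.153×10⁴/2.757×10⁴)⁴ = 225 × 0.0305893 = 6.88.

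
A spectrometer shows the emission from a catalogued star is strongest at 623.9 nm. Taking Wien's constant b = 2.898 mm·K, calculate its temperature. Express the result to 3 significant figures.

Wien's law gives T = b/λ_max = (2.898×10⁻³ m·K)/(6.239×10⁻⁷ m) = 4.64×10³ K.

T ≈ 4.64×10³ K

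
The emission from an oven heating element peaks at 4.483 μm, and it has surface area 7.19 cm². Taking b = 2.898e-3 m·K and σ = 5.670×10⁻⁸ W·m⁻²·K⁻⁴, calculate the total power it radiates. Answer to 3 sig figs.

Wien's law: T = b/λ_max = 2.898×10⁻³/4.483×10⁻⁶ = 646.442 K.
Area A = 7.19 cm² = 7.19×10⁻⁴ m².
Then P = σAT⁴ = 5.670×10⁻⁸×7.19×10⁻⁴×(646.442)⁴ = 7.12 W.

P ≈ 7.12 W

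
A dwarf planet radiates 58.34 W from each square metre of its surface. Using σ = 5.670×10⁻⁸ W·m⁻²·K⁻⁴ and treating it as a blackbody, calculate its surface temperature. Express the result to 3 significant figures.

T ≈ 179 K

I = σT⁴, so T = (I/σ)^(1/4) = (58.34/(5.670×10⁻⁸))^(1/4) = 179 K.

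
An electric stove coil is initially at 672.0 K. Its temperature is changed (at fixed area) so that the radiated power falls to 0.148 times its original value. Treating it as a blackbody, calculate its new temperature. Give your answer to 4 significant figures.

P ∝ T⁴, so T₂/T₁ = (P₂/P₁)^(1/4) = (0.148)^(1/4) = 0.620248.
T₂ = 672.0 × 0.620248 = 416.8 K.

T₂ ≈ 416.8 K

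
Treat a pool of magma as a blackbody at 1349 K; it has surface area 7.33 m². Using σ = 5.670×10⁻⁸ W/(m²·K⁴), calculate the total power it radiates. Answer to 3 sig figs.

P ≈ 1.38×10⁶ W

Area A = 7.33 m².
P = σAT⁴ = 5.670×10⁻⁸ × 7.33 × (1349)⁴ = 1.38×10⁶ W.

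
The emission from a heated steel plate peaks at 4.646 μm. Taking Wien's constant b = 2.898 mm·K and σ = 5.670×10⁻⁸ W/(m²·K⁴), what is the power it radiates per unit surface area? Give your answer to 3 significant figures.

I ≈ 8.58×10³ W/m²

Wien's law: T = b/λ_max = 2.898×10⁻³/4.646×10⁻⁶ = 623.762 K.
Then I = σT⁴ = 5.670×10⁻⁸×(623.762)⁴ = 8.58×10³ W/m².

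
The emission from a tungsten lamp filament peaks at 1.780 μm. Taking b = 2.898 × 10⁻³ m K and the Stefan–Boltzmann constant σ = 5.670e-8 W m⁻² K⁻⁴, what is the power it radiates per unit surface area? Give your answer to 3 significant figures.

I ≈ 3.98×10⁵ W/m²

Wien's law: T = b/λ_max = 2.898×10⁻³/1.780×10⁻⁶ = 1628.09 K.
Then I = σT⁴ = 5.670×10⁻⁸×(1628.09)⁴ = 3.98×10⁵ W/m².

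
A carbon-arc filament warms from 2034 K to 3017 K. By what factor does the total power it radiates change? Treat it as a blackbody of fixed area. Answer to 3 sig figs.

P ∝ T⁴, so P₂/P₁ = (T₂/T₁)⁴ = (3017/2034)⁴ = (1.48328)⁴ = 4.84.

P₂/P₁ ≈ 4.84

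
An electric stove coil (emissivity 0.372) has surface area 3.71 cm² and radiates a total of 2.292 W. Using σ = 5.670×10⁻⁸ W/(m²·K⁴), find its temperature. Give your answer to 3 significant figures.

T ≈ 736 K

Area A = 3.71 cm² = 3.71×10⁻⁴ m².
P = εσAT⁴ ⇒ T = (P/(εσA))^(1/4) = (2.292/(0.372×5.670×10⁻⁸×3.71×10⁻⁴))^(1/4) = 736 K.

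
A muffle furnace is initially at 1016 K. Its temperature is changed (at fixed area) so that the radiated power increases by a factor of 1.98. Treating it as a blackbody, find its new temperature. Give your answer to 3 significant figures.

P ∝ T⁴, so T₂/T₁ = (P₂/P₁)^(1/4) = (1.98)^(1/4) = 1.18622.
T₂ = 1016 × 1.18622 = 1.21×10³ K.

T₂ ≈ 1.21×10³ K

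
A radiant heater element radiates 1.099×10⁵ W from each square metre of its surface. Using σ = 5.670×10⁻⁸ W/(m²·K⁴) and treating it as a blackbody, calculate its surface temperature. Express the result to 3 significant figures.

T ≈ 1.18×10³ K

I = σT⁴, so T = (I/σ)^(1/4) = (1.099×10⁵/(5.670×10⁻⁸))^(1/4) = 1.18×10³ K.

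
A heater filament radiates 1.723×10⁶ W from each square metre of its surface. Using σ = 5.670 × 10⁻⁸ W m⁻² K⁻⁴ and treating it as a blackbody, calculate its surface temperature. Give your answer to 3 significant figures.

I = σT⁴, so T = (I/σ)^(1/4) = (1.723×10⁶/(5.670×10⁻⁸))^(1/4) = 2.35×10³ K.

T ≈ 2.35×10³ K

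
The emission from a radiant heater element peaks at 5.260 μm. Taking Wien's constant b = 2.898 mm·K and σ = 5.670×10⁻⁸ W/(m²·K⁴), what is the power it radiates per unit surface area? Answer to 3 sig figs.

Wien's law: T = b/λ_max = 2.898×10⁻³/5.260×10⁻⁶ = 550.951 K.
Then I = σT⁴ = 5.670×10⁻⁸×(550.951)⁴ = 5.22×10³ W/m².

I ≈ 5.22×10³ W/m²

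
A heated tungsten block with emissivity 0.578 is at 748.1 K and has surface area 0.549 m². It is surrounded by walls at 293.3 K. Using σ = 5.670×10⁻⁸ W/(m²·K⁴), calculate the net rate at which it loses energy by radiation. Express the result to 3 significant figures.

Net loss ≈ 5.50×10³ W

Area A = 0.549 m².
Net radiated power P_net = εσA(T⁴ − T₀⁴) = 0.578×5.670×10⁻⁸×0.549×(748.1⁴ − 293.3⁴).
T⁴ − T₀⁴ = 3.13212×10¹¹ − 7.40028×10⁹ = 3.05812×10¹¹ K⁴, so P_net = 5.50×10³ W.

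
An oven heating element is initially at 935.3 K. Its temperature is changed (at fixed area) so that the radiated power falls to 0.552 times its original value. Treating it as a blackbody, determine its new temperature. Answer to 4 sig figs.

T₂ ≈ 806.2 K

P ∝ T⁴, so T₂/T₁ = (P₂/P₁)^(1/4) = (0.552)^(1/4) = 0.861955.
T₂ = 935.3 × 0.861955 = 806.2 K.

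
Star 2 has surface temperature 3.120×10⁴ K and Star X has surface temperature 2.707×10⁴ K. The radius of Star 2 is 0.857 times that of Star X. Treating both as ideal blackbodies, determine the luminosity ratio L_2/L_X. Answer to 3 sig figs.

L ∝ R²T⁴, so L_2/L_X = (R_2/R_X)²(T_2/T_X)⁴ = (0.857)² × (3.120×10⁴/2.707×10⁴)⁴ = 0.734449 × 1.76468 = 1.30.

L_2/L_X ≈ 1.30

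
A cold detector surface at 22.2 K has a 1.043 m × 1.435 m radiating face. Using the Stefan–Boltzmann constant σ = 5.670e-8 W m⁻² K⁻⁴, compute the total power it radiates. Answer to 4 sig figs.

Area A = 1.043 × 1.435 = 1.4967 m².
P = σAT⁴ = 5.670×10⁻⁸ × 1.4967 × (22.2)⁴ = 0.02061 W.

P ≈ 0.02061 W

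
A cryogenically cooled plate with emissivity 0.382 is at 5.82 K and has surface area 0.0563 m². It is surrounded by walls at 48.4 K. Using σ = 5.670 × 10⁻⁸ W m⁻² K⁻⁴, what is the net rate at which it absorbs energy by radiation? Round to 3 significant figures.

Area A = 0.0563 m².
Net radiated power P_net = εσA(T⁴ − T₀⁴) = 0.382×5.670×10⁻⁸×0.0563×(5.82⁴ − 48.4⁴).
T⁴ − T₀⁴ = 1147.34 − 5.48759×10⁶ = -5.48644×10⁶ K⁴, so P_net = -6.69×10⁻³ W — negative, meaning a net gain of 6.69×10⁻³ W.

Net gain ≈ 6.69×10⁻³ W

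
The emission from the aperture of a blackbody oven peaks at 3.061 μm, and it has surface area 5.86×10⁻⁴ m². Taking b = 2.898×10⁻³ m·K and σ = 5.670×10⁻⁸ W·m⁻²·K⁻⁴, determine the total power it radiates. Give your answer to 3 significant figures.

Wien's law: T = b/λ_max = 2.898×10⁻³/3.061×10⁻⁶ = 946.749 K.
Area A = 5.86×10⁻⁴ m².
Then P = σAT⁴ = 5.670×10⁻⁸×5.86×10⁻⁴×(946.749)⁴ = 26.7 W.

P ≈ 26.7 W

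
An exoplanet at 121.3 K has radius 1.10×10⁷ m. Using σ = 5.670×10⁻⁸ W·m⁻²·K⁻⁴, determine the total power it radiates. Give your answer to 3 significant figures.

Surface area A = 4πR² = 4π(1.10×10⁷ m)² = 1.52053×10¹⁵ m².
P = σAT⁴ = 5.670×10⁻⁸ × 1.52053×10¹⁵ × (121.3)⁴ = 1.87×10¹⁶ W.

P ≈ 1.87×10¹⁶ W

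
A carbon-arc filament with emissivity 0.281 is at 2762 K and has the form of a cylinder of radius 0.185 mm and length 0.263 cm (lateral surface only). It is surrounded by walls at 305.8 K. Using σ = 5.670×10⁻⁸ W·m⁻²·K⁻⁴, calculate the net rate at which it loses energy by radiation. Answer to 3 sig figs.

Lateral area A = 2πrL = 2π×1.85×10⁻⁴×2.63×10⁻³ = 3.05708×10⁻⁶ m².
Net radiated power P_net = εσA(T⁴ − T₀⁴) = 0.281×5.670×10⁻⁸×3.05708×10⁻⁶×(2762⁴ − 305.8⁴).
T⁴ − T₀⁴ = 5.81962×10¹³ − 8.74480×10⁹ = 5.81875×10¹³ K⁴, so P_net = 2.83 W.

Net loss ≈ 2.83 W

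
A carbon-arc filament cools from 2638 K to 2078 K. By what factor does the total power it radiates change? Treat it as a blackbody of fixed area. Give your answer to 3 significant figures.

P ∝ T⁴, so P₂/P₁ = (T₂/T₁)⁴ = (2078/2638)⁴ = (0.787718)⁴ = 0.385.

P₂/P₁ ≈ 0.385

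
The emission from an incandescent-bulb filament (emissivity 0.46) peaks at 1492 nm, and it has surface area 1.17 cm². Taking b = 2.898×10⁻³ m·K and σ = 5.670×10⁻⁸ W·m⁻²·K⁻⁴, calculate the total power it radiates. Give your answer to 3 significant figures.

Wien's law: T = b/λ_max = 2.898×10⁻³/1.492×10⁻⁶ = 1942.36 K.
Area A = 1.17 cm² = 1.17×10⁻⁴ m².
Then P = εσAT⁴ = 0.46×5.670×10⁻⁸×1.17×10⁻⁴×(1942.36)⁴ = 43.4 W.

P ≈ 43.4 W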